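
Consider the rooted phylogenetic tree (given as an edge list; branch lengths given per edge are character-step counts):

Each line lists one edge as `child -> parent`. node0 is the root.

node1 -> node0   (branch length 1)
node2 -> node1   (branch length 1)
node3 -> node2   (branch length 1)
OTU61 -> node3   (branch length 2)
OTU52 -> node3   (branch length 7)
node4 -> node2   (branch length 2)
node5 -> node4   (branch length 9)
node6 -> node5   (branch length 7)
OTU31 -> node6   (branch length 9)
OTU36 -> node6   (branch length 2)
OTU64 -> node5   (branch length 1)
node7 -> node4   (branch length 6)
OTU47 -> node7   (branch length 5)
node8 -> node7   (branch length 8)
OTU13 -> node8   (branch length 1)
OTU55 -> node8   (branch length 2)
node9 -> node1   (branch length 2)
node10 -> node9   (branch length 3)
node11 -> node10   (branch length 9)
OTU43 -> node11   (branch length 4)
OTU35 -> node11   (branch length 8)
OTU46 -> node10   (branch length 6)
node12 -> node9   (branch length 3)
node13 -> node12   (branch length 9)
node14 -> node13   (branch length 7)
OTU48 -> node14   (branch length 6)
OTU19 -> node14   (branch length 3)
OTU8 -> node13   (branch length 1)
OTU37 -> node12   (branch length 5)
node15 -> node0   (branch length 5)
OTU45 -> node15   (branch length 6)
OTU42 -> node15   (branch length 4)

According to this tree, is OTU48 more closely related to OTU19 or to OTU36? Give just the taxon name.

The MRCA of OTU48 and OTU19 subtends (OTU48,OTU19) (2 taxa).
The MRCA of OTU48 and OTU36 subtends (((OTU61,OTU52),(((OTU31,OTU36),OTU64),(OTU47,(OTU13,OTU55)))),(((OTU43,OTU35),OTU46),(((OTU48,OTU19),OTU8),OTU37))) (15 taxa).
The first is nested inside the second, so OTU48 shares a more recent common ancestor with OTU19.

OTU19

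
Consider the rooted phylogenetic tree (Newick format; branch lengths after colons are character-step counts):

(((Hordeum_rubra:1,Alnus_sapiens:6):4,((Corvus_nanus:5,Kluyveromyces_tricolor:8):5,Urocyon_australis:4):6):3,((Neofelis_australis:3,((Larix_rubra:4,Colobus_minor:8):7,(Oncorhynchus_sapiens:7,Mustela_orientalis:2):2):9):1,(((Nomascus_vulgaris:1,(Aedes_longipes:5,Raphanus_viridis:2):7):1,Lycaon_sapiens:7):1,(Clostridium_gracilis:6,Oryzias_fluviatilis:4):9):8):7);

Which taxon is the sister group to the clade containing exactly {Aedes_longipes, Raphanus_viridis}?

The clade containing exactly {Aedes_longipes, Raphanus_viridis} attaches to the tree at the node subtending (Nomascus_vulgaris,(Aedes_longipes,Raphanus_viridis)).
The other lineage descending from that same node — the sister group — is the single tip Nomascus_vulgaris.

Nomascus_vulgaris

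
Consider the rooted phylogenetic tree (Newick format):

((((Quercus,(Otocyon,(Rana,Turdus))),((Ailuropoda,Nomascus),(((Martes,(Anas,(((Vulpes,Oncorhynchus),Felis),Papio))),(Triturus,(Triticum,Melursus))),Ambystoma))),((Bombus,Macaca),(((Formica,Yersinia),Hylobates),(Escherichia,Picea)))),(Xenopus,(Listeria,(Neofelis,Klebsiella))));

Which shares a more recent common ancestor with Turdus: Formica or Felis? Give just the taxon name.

Felis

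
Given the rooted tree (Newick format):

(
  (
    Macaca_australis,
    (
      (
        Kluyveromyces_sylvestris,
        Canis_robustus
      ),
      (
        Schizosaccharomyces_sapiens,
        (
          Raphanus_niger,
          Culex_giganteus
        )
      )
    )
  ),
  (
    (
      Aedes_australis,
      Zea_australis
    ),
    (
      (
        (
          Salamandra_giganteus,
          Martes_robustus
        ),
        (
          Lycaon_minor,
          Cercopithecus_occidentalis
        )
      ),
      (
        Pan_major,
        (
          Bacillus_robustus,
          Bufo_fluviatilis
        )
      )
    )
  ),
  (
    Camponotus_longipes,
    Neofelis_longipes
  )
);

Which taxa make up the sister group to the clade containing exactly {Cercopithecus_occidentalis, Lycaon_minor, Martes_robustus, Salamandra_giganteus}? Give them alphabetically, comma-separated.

The clade containing exactly {Cercopithecus_occidentalis, Lycaon_minor, Martes_robustus, Salamandra_giganteus} attaches to the tree at the node subtending (((Salamandra_giganteus,Martes_robustus),(Lycaon_minor,Cercopithecus_occidentalis)),(Pan_major,(Bacillus_robustus,Bufo_fluviatilis))).
The other lineage descending from that same node — the sister group — is (Pan_major,(Bacillus_robustus,Bufo_fluviatilis)); its 3 tips in alphabetical order are the answer.

Bacillus_robustus, Bufo_fluviatilis, Pan_major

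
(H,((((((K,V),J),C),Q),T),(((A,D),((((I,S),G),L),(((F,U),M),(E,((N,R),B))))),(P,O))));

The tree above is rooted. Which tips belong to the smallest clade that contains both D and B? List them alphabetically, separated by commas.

A, B, D, E, F, G, I, L, M, N, R, S, U

Tracing D: it sits inside (A,D).
Tracing B: it sits inside ((N,R),B).
The smallest clade enclosing both is ((A,D),((((I,S),G),L),(((F,U),M),(E,((N,R),B))))); the answer is its 13 terminal taxa in alphabetical order.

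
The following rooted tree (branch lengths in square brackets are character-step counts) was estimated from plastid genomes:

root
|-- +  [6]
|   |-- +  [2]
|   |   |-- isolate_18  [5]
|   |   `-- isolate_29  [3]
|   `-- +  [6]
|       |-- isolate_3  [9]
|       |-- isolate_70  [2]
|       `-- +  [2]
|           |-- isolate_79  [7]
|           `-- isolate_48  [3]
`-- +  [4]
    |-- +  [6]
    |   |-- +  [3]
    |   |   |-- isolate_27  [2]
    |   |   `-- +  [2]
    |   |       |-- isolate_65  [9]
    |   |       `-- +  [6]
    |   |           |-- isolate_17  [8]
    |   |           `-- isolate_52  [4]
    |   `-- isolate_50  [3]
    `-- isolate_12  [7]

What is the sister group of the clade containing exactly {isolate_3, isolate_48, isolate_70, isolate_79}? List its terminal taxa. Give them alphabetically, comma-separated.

isolate_18, isolate_29

The clade containing exactly {isolate_3, isolate_48, isolate_70, isolate_79} attaches to the tree at the node subtending ((isolate_18,isolate_29),(isolate_3,isolate_70,(isolate_79,isolate_48))).
The other lineage descending from that same node — the sister group — is (isolate_18,isolate_29); its 2 tips in alphabetical order are the answer.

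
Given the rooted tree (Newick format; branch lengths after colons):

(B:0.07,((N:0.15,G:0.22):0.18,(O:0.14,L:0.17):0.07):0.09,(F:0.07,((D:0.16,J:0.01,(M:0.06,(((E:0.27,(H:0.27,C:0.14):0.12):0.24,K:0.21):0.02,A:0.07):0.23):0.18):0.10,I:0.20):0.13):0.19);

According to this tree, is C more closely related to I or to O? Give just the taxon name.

The MRCA of C and I subtends ((D,J,(M,(((E,(H,C)),K),A))),I) (9 taxa).
The MRCA of C and O is the root, subtending the entire tree (15 taxa).
The first is nested inside the second, so C shares a more recent common ancestor with I.

I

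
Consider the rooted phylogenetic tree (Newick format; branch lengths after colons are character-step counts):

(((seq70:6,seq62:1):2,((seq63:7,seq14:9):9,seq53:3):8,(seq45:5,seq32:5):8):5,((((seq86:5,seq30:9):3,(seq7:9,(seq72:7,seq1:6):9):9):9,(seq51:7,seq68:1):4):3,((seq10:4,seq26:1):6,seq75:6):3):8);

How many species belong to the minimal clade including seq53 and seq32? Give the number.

7

The MRCA of seq53 and seq32 is the node subtending ((seq70,seq62),((seq63,seq14),seq53),(seq45,seq32)).
That clade contains 7 terminal taxa: seq14, seq32, seq45, seq53, seq62, seq63, seq70.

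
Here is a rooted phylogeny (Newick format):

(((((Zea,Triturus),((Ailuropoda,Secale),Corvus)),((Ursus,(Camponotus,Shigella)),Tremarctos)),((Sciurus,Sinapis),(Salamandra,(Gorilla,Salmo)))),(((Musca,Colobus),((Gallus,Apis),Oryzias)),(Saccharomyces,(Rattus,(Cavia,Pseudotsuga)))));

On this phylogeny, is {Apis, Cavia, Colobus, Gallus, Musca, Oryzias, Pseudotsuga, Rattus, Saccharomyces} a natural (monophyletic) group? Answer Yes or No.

The most recent common ancestor of these taxa subtends (((Musca,Colobus),((Gallus,Apis),Oryzias)),(Saccharomyces,(Rattus,(Cavia,Pseudotsuga)))).
That clade has exactly 9 tips — every listed taxon and nothing else — so the group is monophyletic.

Yes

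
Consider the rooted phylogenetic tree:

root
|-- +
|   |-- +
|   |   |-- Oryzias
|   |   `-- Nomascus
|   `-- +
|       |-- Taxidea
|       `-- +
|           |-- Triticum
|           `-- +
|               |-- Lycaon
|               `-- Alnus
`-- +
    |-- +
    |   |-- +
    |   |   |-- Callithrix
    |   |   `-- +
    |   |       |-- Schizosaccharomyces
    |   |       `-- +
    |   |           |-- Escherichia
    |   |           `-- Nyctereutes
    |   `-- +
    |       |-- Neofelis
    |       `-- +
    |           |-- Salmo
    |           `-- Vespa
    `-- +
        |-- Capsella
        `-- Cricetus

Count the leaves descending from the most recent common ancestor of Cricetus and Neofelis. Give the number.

9

The MRCA of Cricetus and Neofelis is the node subtending (((Callithrix,(Schizosaccharomyces,(Escherichia,Nyctereutes))),(Neofelis,(Salmo,Vespa))),(Capsella,Cricetus)).
That clade contains 9 terminal taxa: Callithrix, Capsella, Cricetus, Escherichia, Neofelis, Nyctereutes, Salmo, Schizosaccharomyces, Vespa.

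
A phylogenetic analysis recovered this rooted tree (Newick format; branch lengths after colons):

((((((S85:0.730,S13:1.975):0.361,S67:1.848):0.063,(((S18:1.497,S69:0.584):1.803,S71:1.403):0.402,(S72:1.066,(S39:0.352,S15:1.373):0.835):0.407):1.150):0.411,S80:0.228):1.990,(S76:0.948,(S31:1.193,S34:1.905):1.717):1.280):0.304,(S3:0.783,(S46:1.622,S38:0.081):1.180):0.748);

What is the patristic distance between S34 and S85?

8.457

The path runs S34 → … → MRCA → … → S85; the MRCA is the node subtending (((((S85,S13),S67),(((S18,S69),S71),(S72,(S39,S15)))),S80),(S76,(S31,S34))).
Branch lengths along that path: 1.905 + 1.717 + 1.280 + 1.990 + 0.411 + 0.063 + 0.361 + 0.730 = 8.457.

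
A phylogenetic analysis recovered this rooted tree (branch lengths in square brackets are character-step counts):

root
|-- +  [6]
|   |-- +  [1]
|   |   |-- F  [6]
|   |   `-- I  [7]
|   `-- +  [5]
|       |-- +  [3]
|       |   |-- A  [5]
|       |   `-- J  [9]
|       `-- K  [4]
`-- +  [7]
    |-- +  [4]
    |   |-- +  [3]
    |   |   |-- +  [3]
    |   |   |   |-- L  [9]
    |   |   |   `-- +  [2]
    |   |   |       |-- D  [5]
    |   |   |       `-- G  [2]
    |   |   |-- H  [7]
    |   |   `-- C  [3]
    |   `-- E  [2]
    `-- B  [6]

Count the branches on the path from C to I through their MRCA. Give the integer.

7

The MRCA of C and I is the root of the tree.
From C up to that node: 4 branches. From I up to the same node: 3 branches. Total: 4 + 3 = 7.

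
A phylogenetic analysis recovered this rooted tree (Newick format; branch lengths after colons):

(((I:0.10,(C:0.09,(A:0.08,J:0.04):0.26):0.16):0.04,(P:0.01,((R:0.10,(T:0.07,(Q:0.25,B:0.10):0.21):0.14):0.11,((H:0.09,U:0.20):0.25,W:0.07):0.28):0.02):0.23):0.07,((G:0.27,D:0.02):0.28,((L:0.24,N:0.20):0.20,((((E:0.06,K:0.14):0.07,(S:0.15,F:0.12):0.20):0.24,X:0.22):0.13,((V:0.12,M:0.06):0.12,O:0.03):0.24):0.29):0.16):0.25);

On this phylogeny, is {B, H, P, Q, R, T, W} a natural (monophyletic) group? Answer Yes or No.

The MRCA of the listed taxa subtends (P,((R,(T,(Q,B))),((H,U),W))).
That clade also contains U, which is not in the proposed group, so the group is not monophyletic.

No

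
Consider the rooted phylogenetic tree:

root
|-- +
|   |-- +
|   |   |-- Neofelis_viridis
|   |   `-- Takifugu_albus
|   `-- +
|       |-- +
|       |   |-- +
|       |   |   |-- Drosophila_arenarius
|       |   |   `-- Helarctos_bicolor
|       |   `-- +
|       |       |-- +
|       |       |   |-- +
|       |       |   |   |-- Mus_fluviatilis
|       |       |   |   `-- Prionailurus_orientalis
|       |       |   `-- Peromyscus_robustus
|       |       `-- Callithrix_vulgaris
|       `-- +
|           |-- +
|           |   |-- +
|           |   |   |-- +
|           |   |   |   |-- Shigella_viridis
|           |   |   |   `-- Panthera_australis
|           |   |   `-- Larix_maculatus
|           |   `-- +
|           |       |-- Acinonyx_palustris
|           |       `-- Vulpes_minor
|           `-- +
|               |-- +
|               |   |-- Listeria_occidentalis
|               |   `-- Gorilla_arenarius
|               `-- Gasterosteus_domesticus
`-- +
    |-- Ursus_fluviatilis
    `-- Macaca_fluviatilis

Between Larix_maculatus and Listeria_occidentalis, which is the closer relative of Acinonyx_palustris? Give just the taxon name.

Larix_maculatus

The MRCA of Acinonyx_palustris and Larix_maculatus subtends (((Shigella_viridis,Panthera_australis),Larix_maculatus),(Acinonyx_palustris,Vulpes_minor)) (5 taxa).
The MRCA of Acinonyx_palustris and Listeria_occidentalis subtends ((((Shigella_viridis,Panthera_australis),Larix_maculatus),(Acinonyx_palustris,Vulpes_minor)),((Listeria_occidentalis,Gorilla_arenarius),Gasterosteus_domesticus)) (8 taxa).
The first is nested inside the second, so Acinonyx_palustris shares a more recent common ancestor with Larix_maculatus.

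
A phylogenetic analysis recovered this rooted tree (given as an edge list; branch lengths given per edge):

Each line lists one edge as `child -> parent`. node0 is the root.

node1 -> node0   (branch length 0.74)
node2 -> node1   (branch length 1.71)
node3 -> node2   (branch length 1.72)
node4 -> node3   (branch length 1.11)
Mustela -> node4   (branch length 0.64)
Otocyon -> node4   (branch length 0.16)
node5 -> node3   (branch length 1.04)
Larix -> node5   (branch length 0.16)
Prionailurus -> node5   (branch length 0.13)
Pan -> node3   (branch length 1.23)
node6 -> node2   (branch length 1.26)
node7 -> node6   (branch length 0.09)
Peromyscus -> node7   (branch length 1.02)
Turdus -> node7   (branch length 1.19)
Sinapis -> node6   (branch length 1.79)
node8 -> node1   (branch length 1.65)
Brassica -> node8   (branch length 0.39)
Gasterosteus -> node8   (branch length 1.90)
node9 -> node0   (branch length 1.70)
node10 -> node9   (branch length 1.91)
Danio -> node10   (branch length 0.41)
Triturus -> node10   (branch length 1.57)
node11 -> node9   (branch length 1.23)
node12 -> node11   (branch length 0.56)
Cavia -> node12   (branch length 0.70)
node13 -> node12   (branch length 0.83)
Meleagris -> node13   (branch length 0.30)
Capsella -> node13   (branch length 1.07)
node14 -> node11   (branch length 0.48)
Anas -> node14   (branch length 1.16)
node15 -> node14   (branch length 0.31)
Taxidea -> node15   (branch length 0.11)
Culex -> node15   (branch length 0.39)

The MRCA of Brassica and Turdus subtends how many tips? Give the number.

The MRCA of Brassica and Turdus is the node subtending ((((Mustela,Otocyon),(Larix,Prionailurus),Pan),((Peromyscus,Turdus),Sinapis)),(Brassica,Gasterosteus)).
That clade contains 10 terminal taxa: Brassica, Gasterosteus, Larix, Mustela, Otocyon, Pan, Peromyscus, Prionailurus, Sinapis, Turdus.

10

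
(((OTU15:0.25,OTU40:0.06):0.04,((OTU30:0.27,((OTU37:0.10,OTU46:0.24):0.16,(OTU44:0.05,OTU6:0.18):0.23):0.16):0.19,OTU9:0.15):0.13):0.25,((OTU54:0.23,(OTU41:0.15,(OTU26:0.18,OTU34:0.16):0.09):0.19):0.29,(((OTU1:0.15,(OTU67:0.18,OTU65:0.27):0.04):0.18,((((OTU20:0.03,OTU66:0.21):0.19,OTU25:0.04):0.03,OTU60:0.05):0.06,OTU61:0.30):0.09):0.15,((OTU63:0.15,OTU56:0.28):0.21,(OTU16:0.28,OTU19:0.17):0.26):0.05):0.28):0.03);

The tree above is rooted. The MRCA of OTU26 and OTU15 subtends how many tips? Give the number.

24

The MRCA of OTU26 and OTU15 is the root, so the clade is the entire tree.
That clade contains 24 terminal taxa: OTU1, OTU15, OTU16, OTU19, OTU20, OTU25, OTU26, OTU30, OTU34, OTU37, OTU40, OTU41, OTU44, OTU46, OTU54, OTU56, OTU6, OTU60, OTU61, OTU63, OTU65, OTU66, OTU67, OTU9.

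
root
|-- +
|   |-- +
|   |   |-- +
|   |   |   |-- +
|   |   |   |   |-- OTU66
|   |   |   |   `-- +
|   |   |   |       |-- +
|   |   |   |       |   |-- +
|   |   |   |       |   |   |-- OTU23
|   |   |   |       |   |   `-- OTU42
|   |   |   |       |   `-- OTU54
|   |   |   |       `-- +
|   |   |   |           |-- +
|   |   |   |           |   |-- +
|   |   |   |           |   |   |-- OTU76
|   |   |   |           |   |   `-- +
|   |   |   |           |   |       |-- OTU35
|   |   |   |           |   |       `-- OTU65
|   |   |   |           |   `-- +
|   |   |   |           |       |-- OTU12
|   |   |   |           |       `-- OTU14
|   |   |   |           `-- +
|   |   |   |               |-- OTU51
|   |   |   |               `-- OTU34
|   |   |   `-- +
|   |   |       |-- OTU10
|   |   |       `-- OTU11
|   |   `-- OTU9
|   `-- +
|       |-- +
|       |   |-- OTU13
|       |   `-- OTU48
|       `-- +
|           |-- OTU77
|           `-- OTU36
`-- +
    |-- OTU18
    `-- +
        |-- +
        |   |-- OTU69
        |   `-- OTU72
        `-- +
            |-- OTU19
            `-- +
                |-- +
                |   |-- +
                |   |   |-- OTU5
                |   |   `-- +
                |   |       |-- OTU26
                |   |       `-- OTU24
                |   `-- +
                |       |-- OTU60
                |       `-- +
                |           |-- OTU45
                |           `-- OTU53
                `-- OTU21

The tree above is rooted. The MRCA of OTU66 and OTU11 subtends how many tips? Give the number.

The MRCA of OTU66 and OTU11 is the node subtending ((OTU66,(((OTU23,OTU42),OTU54),(((OTU76,(OTU35,OTU65)),(OTU12,OTU14)),(OTU51,OTU34)))),(OTU10,OTU11)).
That clade contains 13 terminal taxa: OTU10, OTU11, OTU12, OTU14, OTU23, OTU34, OTU35, OTU42, OTU51, OTU54, OTU65, OTU66, OTU76.

13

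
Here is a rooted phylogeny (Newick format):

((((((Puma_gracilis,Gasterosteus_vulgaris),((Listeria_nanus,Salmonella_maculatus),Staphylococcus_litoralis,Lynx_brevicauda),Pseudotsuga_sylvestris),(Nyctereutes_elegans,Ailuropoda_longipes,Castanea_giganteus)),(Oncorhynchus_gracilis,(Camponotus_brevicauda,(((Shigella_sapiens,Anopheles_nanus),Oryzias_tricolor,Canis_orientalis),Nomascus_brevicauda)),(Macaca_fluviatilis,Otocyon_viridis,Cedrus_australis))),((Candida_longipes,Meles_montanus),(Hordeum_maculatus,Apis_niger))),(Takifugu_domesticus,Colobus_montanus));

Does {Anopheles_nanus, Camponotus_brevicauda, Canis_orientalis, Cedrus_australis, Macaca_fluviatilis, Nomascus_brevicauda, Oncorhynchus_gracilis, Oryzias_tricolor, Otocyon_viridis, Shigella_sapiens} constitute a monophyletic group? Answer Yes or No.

Yes

The most recent common ancestor of these taxa subtends (Oncorhynchus_gracilis,(Camponotus_brevicauda,(((Shigella_sapiens,Anopheles_nanus),Oryzias_tricolor,Canis_orientalis),Nomascus_brevicauda)),(Macaca_fluviatilis,Otocyon_viridis,Cedrus_australis)).
That clade has exactly 10 tips — every listed taxon and nothing else — so the group is monophyletic.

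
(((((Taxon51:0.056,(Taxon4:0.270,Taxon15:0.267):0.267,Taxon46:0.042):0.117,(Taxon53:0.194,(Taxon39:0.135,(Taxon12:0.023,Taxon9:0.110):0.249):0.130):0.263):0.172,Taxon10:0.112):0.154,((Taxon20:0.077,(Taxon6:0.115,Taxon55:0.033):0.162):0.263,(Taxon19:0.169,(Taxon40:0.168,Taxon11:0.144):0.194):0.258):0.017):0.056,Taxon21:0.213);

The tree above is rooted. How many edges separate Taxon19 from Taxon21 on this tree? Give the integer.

5

The MRCA of Taxon19 and Taxon21 is the root of the tree.
From Taxon19 up to that node: 4 branches. From Taxon21 up to the same node: 1 branch. Total: 4 + 1 = 5.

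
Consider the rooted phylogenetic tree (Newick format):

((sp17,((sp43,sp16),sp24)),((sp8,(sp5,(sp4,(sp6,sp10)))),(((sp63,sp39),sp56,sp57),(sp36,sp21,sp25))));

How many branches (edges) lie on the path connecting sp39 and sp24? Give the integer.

The MRCA of sp39 and sp24 is the root of the tree.
From sp39 up to that node: 5 branches. From sp24 up to the same node: 3 branches. Total: 5 + 3 = 8.

8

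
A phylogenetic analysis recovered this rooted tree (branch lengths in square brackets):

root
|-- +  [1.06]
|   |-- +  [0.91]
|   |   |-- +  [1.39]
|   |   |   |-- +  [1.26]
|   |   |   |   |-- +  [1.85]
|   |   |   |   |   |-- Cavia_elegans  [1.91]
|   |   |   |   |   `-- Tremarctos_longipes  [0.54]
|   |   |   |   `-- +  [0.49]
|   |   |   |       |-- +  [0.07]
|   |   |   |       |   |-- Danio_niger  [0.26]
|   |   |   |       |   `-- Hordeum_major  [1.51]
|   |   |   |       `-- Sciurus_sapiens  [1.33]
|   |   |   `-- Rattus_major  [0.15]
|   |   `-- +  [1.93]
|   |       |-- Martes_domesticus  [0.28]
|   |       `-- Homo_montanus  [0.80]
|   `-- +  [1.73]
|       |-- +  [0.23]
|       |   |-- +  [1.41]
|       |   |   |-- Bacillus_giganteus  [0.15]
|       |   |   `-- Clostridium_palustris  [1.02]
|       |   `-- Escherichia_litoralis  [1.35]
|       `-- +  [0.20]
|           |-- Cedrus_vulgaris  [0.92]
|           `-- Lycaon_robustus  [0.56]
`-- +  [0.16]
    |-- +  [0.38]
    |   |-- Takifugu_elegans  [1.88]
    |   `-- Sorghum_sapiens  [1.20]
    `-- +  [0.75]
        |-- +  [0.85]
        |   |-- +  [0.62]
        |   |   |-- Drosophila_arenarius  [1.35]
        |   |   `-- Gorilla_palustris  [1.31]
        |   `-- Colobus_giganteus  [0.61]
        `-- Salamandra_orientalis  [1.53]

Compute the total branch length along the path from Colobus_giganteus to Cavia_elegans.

The path runs Colobus_giganteus → … → MRCA → … → Cavia_elegans; the MRCA is the root of the tree.
Branch lengths along that path: 0.61 + 0.85 + 0.75 + 0.16 + 1.06 + 0.91 + 1.39 + 1.26 + 1.85 + 1.91 = 10.75.

10.75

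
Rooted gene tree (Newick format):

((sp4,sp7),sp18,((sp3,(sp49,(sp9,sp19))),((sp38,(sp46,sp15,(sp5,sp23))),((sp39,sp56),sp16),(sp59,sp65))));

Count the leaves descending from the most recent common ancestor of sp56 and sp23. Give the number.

10

The MRCA of sp56 and sp23 is the node subtending ((sp38,(sp46,sp15,(sp5,sp23))),((sp39,sp56),sp16),(sp59,sp65)).
That clade contains 10 terminal taxa: sp15, sp16, sp23, sp38, sp39, sp46, sp5, sp56, sp59, sp65.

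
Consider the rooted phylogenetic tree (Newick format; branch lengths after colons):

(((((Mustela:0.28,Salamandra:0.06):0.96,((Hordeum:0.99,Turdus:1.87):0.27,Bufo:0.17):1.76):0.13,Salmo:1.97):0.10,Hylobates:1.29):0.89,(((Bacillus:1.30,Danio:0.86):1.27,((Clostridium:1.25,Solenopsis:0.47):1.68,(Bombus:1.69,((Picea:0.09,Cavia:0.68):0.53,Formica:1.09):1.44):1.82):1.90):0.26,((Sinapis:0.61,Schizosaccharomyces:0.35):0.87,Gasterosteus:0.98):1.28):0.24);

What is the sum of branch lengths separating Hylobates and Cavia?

The path runs Hylobates → … → MRCA → … → Cavia; the MRCA is the root of the tree.
Branch lengths along that path: 1.29 + 0.89 + 0.24 + 0.26 + 1.90 + 1.82 + 1.44 + 0.53 + 0.68 = 9.05.

9.05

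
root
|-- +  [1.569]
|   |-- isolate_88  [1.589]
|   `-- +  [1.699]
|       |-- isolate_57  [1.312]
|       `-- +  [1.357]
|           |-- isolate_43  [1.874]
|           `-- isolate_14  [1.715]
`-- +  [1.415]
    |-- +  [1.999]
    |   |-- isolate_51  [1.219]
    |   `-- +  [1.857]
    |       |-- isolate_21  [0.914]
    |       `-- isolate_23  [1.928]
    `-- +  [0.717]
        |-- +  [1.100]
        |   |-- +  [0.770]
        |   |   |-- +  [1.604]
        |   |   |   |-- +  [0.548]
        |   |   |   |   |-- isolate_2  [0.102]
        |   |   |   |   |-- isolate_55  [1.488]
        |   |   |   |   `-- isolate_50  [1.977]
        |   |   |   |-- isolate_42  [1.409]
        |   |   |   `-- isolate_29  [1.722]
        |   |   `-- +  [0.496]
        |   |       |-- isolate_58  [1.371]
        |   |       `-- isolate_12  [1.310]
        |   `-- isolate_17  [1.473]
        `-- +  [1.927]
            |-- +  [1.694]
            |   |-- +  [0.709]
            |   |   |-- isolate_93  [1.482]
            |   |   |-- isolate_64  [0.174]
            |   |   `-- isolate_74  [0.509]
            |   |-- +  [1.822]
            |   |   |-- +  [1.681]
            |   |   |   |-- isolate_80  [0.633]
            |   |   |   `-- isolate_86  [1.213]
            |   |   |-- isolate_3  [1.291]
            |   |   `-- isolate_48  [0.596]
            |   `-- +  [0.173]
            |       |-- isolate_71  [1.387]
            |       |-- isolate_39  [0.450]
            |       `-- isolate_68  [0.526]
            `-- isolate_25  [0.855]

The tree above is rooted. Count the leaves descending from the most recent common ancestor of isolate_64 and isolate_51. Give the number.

22

The MRCA of isolate_64 and isolate_51 is the node subtending ((isolate_51,(isolate_21,isolate_23)),(((((isolate_2,isolate_55,isolate_50),isolate_42,isolate_29),(isolate_58,isolate_12)),isolate_17),(((isolate_93,isolate_64,isolate_74),((isolate_80,isolate_86),isolate_3,isolate_48),(isolate_71,isolate_39,isolate_68)),isolate_25))).
That clade contains 22 terminal taxa: isolate_12, isolate_17, isolate_2, isolate_21, isolate_23, isolate_25, isolate_29, isolate_3, isolate_39, isolate_42, isolate_48, isolate_50, isolate_51, isolate_55, isolate_58, isolate_64, isolate_68, isolate_71, isolate_74, isolate_80, isolate_86, isolate_93.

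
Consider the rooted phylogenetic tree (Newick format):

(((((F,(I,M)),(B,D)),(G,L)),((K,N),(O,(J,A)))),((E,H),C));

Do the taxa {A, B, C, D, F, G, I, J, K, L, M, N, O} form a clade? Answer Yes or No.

The MRCA of the listed taxa is the root, so the smallest clade containing them is the whole tree.
That clade also contains E, H, which are not in the proposed group, so the group is not monophyletic.

No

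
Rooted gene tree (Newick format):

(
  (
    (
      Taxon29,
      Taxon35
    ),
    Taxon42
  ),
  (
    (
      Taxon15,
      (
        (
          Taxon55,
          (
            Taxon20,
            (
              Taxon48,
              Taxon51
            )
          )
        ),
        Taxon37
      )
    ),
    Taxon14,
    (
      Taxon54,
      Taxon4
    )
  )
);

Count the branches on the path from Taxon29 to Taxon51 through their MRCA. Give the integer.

10

The MRCA of Taxon29 and Taxon51 is the root of the tree.
From Taxon29 up to that node: 3 branches. From Taxon51 up to the same node: 7 branches. Total: 3 + 7 = 10.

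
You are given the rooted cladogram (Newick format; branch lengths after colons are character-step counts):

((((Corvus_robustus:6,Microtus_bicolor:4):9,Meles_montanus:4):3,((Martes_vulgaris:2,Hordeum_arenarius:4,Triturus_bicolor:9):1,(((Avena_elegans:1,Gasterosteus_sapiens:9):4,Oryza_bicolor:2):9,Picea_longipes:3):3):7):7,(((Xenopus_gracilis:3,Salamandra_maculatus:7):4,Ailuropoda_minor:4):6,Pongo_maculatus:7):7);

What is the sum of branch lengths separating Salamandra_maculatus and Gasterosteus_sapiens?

63

The path runs Salamandra_maculatus → … → MRCA → … → Gasterosteus_sapiens; the MRCA is the root of the tree.
Branch lengths along that path: 7 + 4 + 6 + 7 + 7 + 7 + 3 + 9 + 4 + 9 = 63.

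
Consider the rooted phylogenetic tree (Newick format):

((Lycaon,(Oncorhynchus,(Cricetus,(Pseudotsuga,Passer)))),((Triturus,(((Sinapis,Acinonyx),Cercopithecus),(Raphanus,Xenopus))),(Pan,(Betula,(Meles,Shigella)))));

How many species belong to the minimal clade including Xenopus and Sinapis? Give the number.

5

The MRCA of Xenopus and Sinapis is the node subtending (((Sinapis,Acinonyx),Cercopithecus),(Raphanus,Xenopus)).
That clade contains 5 terminal taxa: Acinonyx, Cercopithecus, Raphanus, Sinapis, Xenopus.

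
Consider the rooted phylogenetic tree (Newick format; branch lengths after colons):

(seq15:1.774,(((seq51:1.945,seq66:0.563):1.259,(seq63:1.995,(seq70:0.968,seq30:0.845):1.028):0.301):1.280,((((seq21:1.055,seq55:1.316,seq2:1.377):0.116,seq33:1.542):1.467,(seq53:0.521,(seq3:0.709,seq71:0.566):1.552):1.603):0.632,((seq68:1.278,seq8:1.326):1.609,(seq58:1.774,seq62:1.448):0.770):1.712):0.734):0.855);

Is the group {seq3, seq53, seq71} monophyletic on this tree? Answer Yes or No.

Yes

The most recent common ancestor of these taxa subtends (seq53,(seq3,seq71)).
That clade has exactly 3 tips — every listed taxon and nothing else — so the group is monophyletic.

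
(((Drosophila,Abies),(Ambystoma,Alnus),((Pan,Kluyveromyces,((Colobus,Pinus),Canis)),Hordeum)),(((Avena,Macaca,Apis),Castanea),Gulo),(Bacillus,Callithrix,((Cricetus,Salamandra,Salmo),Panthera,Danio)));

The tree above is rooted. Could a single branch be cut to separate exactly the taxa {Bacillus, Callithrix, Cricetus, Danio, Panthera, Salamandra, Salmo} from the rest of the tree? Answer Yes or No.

The most recent common ancestor of these taxa subtends (Bacillus,Callithrix,((Cricetus,Salamandra,Salmo),Panthera,Danio)).
That clade has exactly 7 tips — every listed taxon and nothing else — so the group is monophyletic.

Yes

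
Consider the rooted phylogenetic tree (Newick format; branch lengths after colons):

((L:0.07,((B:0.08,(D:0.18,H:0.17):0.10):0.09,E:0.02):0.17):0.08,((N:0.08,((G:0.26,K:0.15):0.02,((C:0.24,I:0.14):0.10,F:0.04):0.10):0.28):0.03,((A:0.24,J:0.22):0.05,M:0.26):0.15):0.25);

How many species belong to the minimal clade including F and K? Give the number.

5

The MRCA of F and K is the node subtending ((G,K),((C,I),F)).
That clade contains 5 terminal taxa: C, F, G, I, K.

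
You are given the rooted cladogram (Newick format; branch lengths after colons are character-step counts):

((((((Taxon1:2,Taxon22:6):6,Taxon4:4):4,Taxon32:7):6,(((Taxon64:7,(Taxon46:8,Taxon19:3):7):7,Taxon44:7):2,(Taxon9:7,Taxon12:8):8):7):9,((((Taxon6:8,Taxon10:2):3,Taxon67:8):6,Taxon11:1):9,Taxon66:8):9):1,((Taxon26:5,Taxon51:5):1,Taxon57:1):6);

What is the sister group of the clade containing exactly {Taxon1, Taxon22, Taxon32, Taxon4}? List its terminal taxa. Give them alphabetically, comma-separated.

Taxon12, Taxon19, Taxon44, Taxon46, Taxon64, Taxon9

The clade containing exactly {Taxon1, Taxon22, Taxon32, Taxon4} attaches to the tree at the node subtending ((((Taxon1,Taxon22),Taxon4),Taxon32),(((Taxon64,(Taxon46,Taxon19)),Taxon44),(Taxon9,Taxon12))).
The other lineage descending from that same node — the sister group — is (((Taxon64,(Taxon46,Taxon19)),Taxon44),(Taxon9,Taxon12)); its 6 tips in alphabetical order are the answer.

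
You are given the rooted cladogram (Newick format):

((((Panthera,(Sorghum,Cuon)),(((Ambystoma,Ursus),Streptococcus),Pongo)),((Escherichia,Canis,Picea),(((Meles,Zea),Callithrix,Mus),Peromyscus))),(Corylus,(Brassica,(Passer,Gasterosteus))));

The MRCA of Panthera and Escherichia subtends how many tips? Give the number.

The MRCA of Panthera and Escherichia is the node subtending (((Panthera,(Sorghum,Cuon)),(((Ambystoma,Ursus),Streptococcus),Pongo)),((Escherichia,Canis,Picea),(((Meles,Zea),Callithrix,Mus),Peromyscus))).
That clade contains 15 terminal taxa: Ambystoma, Callithrix, Canis, Cuon, Escherichia, Meles, Mus, Panthera, Peromyscus, Picea, Pongo, Sorghum, Streptococcus, Ursus, Zea.

15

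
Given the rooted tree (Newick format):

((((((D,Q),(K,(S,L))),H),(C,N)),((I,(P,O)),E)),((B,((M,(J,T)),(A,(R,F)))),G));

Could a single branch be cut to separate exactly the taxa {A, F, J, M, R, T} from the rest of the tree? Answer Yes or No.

The most recent common ancestor of these taxa subtends ((M,(J,T)),(A,(R,F))).
That clade has exactly 6 tips — every listed taxon and nothing else — so the group is monophyletic.

Yes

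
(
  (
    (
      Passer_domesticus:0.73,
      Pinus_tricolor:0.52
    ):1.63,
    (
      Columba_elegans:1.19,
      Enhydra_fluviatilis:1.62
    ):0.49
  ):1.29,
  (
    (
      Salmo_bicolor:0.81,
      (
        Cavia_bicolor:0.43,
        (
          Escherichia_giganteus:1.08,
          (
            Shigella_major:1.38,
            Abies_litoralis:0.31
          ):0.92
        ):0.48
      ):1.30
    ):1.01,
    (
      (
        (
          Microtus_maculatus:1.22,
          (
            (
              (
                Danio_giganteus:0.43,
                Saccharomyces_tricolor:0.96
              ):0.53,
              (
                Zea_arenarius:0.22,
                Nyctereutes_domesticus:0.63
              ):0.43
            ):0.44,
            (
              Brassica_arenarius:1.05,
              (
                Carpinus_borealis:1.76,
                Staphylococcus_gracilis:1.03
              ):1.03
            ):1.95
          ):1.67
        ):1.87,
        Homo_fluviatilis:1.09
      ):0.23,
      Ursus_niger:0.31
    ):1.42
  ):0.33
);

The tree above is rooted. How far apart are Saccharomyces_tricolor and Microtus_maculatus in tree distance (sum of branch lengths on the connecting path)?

The path runs Saccharomyces_tricolor → … → MRCA → … → Microtus_maculatus; the MRCA is the node subtending (Microtus_maculatus,(((Danio_giganteus,Saccharomyces_tricolor),(Zea_arenarius,Nyctereutes_domesticus)),(Brassica_arenarius,(Carpinus_borealis,Staphylococcus_gracilis)))).
Branch lengths along that path: 0.96 + 0.53 + 0.44 + 1.67 + 1.22 = 4.82.

4.82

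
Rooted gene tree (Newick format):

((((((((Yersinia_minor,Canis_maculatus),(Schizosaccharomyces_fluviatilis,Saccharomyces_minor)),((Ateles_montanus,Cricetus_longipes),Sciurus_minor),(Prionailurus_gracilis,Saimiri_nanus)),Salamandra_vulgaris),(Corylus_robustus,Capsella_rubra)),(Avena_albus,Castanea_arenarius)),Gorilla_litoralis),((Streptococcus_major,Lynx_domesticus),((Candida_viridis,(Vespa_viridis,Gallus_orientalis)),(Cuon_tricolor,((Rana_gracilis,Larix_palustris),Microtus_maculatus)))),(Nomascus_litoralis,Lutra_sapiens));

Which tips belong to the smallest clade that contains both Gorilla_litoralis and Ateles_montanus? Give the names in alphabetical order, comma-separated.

Tracing Gorilla_litoralis: it sits inside (((((((Yersinia_minor,Canis_maculatus),(Schizosaccharomyces_fluviatilis,Saccharomyces_minor)),((Ateles_montanus,Cricetus_longipes),Sciurus_minor),(Prionailurus_gracilis,Saimiri_nanus)),Salamandra_vulgaris),(Corylus_robustus,Capsella_rubra)),(Avena_albus,Castanea_arenarius)),Gorilla_litoralis).
Tracing Ateles_montanus: it sits inside (Ateles_montanus,Cricetus_longipes).
The smallest clade enclosing both is (((((((Yersinia_minor,Canis_maculatus),(Schizosaccharomyces_fluviatilis,Saccharomyces_minor)),((Ateles_montanus,Cricetus_longipes),Sciurus_minor),(Prionailurus_gracilis,Saimiri_nanus)),Salamandra_vulgaris),(Corylus_robustus,Capsella_rubra)),(Avena_albus,Castanea_arenarius)),Gorilla_litoralis); the answer is its 15 terminal taxa in alphabetical order.

Ateles_montanus, Avena_albus, Canis_maculatus, Capsella_rubra, Castanea_arenarius, Corylus_robustus, Cricetus_longipes, Gorilla_litoralis, Prionailurus_gracilis, Saccharomyces_minor, Saimiri_nanus, Salamandra_vulgaris, Schizosaccharomyces_fluviatilis, Sciurus_minor, Yersinia_minor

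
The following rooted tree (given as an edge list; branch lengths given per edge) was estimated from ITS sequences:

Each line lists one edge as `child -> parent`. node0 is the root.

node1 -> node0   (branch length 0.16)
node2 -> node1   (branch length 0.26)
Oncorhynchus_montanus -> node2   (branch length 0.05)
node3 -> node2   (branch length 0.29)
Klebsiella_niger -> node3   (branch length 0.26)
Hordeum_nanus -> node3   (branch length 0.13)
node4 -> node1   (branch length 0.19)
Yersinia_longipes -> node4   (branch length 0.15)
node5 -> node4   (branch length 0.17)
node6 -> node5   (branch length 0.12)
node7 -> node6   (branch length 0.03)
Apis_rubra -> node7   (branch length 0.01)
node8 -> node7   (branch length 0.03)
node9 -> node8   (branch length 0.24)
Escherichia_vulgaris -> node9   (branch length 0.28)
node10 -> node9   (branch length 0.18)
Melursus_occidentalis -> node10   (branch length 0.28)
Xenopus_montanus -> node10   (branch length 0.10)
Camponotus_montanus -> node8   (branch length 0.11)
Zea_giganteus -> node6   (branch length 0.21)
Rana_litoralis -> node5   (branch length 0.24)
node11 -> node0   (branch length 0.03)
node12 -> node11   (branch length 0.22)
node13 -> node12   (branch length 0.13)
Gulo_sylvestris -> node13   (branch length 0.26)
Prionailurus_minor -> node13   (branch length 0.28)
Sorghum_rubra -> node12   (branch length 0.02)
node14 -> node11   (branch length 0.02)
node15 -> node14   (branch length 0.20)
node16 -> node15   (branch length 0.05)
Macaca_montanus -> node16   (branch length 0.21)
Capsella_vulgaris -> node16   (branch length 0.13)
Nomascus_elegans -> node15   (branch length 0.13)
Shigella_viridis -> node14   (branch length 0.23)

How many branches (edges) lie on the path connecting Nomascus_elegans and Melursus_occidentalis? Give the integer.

13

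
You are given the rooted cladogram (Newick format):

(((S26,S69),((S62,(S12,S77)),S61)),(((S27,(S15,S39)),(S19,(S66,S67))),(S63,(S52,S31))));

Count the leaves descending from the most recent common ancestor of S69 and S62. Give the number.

The MRCA of S69 and S62 is the node subtending ((S26,S69),((S62,(S12,S77)),S61)).
That clade contains 6 terminal taxa: S12, S26, S61, S62, S69, S77.

6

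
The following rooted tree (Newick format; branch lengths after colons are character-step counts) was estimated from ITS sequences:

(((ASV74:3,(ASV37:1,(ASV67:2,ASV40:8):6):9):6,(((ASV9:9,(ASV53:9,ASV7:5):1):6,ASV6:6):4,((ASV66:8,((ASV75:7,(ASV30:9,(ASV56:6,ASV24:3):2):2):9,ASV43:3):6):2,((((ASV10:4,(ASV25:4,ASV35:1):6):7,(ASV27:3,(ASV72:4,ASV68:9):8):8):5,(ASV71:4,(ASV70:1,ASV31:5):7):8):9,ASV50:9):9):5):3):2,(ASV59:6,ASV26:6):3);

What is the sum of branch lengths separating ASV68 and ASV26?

67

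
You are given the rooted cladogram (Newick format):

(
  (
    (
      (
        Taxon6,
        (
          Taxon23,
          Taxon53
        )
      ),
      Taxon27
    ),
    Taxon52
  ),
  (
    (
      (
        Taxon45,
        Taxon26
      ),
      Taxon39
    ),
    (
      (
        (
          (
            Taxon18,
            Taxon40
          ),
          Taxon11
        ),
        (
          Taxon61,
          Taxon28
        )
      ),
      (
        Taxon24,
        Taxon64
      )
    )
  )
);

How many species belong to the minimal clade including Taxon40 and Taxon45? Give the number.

10

The MRCA of Taxon40 and Taxon45 is the node subtending (((Taxon45,Taxon26),Taxon39),((((Taxon18,Taxon40),Taxon11),(Taxon61,Taxon28)),(Taxon24,Taxon64))).
That clade contains 10 terminal taxa: Taxon11, Taxon18, Taxon24, Taxon26, Taxon28, Taxon39, Taxon40, Taxon45, Taxon61, Taxon64.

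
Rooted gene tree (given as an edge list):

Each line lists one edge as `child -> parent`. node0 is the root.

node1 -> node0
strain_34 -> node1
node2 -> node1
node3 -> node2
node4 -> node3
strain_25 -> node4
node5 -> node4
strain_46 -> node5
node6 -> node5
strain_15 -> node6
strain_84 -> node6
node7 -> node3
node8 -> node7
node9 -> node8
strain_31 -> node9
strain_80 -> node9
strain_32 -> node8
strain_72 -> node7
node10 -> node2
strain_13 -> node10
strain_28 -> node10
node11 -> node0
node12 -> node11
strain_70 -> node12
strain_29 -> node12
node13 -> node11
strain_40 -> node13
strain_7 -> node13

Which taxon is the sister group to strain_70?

strain_70 attaches to the tree at the node subtending (strain_70,strain_29).
The other lineage descending from that same node — the sister group — is the single tip strain_29.

strain_29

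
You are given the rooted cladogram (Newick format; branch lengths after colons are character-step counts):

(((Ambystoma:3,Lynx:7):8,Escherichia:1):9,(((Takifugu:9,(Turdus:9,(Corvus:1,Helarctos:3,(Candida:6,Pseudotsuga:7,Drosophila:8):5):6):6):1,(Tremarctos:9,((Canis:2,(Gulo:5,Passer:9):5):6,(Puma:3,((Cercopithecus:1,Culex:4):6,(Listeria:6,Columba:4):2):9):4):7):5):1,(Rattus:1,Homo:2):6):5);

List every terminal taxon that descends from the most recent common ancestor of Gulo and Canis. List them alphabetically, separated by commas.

Canis, Gulo, Passer

Tracing Gulo: it sits inside (Gulo,Passer).
Tracing Canis: it sits inside (Canis,(Gulo,Passer)).
The smallest clade enclosing both is (Canis,(Gulo,Passer)); the answer is its 3 terminal taxa in alphabetical order.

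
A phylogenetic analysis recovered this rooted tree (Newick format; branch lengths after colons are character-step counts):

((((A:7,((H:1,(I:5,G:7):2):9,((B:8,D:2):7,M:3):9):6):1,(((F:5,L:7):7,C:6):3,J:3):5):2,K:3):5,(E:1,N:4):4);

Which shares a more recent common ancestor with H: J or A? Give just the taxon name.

A

The MRCA of H and A subtends (A,((H,(I,G)),((B,D),M))) (7 taxa).
The MRCA of H and J subtends ((A,((H,(I,G)),((B,D),M))),(((F,L),C),J)) (11 taxa).
The first is nested inside the second, so H shares a more recent common ancestor with A.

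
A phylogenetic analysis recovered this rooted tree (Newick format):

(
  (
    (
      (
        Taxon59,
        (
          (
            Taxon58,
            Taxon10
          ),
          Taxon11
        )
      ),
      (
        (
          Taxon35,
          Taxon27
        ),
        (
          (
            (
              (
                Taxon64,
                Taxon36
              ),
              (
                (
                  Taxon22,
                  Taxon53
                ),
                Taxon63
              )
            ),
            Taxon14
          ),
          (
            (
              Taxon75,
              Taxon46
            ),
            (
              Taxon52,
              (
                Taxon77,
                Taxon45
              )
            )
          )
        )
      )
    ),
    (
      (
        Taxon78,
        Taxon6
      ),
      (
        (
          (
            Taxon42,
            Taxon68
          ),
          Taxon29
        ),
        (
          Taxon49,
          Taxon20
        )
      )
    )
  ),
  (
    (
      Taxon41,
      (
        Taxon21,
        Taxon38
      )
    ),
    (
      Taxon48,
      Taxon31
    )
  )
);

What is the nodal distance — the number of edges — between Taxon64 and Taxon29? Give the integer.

11

The MRCA of Taxon64 and Taxon29 is the node subtending (((Taxon59,((Taxon58,Taxon10),Taxon11)),((Taxon35,Taxon27),((((Taxon64,Taxon36),((Taxon22,Taxon53),Taxon63)),Taxon14),((Taxon75,Taxon46),(Taxon52,(Taxon77,Taxon45)))))),((Taxon78,Taxon6),(((Taxon42,Taxon68),Taxon29),(Taxon49,Taxon20)))).
From Taxon64 up to that node: 7 branches. From Taxon29 up to the same node: 4 branches. Total: 7 + 4 = 11.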